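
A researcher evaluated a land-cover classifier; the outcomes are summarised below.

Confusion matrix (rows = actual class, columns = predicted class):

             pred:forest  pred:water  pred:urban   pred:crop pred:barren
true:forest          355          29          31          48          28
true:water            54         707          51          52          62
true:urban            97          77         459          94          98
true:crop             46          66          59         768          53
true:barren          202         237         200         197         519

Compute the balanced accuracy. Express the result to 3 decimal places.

0.640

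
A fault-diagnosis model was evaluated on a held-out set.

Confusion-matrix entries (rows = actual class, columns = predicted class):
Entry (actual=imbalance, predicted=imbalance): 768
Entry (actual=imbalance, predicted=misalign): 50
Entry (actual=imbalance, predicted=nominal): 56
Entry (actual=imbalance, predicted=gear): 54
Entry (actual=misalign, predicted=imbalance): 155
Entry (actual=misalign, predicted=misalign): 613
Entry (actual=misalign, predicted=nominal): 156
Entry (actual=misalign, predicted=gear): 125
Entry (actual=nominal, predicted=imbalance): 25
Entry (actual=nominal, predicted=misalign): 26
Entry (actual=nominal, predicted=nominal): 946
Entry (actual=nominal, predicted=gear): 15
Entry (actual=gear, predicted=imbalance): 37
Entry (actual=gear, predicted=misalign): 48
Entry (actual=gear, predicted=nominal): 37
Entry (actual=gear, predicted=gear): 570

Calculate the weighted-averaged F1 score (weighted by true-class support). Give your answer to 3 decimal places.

Per-class F1 score (2·TP/(2·TP+FP+FN)):
  imbalance: TP=768, FP=155+25+37=217, FN=50+56+54=160 → 1536/1913 = 0.8029
  misalign: TP=613, FP=50+26+48=124, FN=155+156+125=436 → 1226/1786 = 0.6865
  nominal: TP=946, FP=56+156+37=249, FN=25+26+15=66 → 1892/2207 = 0.8573
  gear: TP=570, FP=54+125+15=194, FN=37+48+37=122 → 1140/1456 = 0.7830
Weighted-F1 score = Σ (supportᵢ/N)·F1 scoreᵢ with N=3681: (928/3681)·0.8029 + (1049/3681)·0.6865 + (1012/3681)·0.8573 + (692/3681)·0.7830 = 0.781

0.781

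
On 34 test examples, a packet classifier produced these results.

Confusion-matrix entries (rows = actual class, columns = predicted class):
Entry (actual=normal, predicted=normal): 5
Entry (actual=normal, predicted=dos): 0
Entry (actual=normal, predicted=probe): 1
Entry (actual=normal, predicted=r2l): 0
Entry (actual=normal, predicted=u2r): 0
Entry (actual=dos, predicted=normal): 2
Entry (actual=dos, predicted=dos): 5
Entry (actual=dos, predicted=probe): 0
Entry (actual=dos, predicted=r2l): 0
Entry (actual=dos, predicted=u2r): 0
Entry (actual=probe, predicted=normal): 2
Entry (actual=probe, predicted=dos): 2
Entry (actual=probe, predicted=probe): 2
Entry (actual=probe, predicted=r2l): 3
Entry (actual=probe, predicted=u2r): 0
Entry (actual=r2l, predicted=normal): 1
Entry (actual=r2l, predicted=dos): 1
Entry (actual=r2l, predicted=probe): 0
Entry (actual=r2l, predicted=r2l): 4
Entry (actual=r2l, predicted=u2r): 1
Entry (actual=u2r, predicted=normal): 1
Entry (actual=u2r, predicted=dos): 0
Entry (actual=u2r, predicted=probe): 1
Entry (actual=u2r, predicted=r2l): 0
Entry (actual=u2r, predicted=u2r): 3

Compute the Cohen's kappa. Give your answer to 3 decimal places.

Observed agreement pₒ = trace/N = 19/34 = 0.5588
Expected agreement pₑ = Σ (rowᵢ·colᵢ)/N² = (6·11 + 7·8 + 9·4 + 7·7 + 5·4)/34² = 0.1964
κ = (pₒ − pₑ)/(1 − pₑ) = (0.5588 − 0.1964)/(1 − 0.1964) = 0.451

0.451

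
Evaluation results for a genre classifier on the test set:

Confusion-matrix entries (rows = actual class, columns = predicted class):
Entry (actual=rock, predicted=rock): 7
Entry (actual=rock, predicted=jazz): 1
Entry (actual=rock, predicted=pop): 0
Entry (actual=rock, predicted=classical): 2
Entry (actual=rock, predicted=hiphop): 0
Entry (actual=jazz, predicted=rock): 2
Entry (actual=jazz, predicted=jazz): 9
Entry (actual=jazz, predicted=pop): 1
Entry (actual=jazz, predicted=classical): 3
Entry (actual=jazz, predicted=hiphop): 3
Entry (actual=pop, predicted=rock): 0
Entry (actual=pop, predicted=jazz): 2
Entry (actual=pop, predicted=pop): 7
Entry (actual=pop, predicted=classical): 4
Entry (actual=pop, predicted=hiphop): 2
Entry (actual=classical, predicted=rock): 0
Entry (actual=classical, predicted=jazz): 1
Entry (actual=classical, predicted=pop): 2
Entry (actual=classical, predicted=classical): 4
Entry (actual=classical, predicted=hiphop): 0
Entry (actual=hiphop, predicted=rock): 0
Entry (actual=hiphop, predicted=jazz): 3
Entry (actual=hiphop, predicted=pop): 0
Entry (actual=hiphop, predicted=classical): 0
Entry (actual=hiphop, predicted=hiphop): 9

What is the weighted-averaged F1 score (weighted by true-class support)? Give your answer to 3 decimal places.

0.587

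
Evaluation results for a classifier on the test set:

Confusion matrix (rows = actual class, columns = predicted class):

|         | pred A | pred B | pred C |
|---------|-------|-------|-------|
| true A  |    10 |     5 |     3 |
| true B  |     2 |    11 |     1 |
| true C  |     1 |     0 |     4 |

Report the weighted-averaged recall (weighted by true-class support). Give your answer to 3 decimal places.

0.676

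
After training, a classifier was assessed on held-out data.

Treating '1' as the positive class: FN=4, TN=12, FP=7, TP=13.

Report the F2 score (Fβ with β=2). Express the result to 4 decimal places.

Fβ = (1+β²)·TP / ((1+β²)·TP + β²·FN + FP), with β²=4
= 5·13 / (5·13 + 4·4 + 7) = 0.7386

0.7386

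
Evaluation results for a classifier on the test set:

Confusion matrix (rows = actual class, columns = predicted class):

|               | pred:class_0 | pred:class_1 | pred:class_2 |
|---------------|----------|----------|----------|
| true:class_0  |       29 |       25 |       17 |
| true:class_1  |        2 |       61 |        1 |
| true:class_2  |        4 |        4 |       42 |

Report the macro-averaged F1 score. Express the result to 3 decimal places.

Per-class F1 score (2·TP/(2·TP+FP+FN)):
  class_0: TP=29, FP=2+4=6, FN=25+17=42 → 58/106 = 0.5472
  class_1: TP=61, FP=25+4=29, FN=2+1=3 → 122/154 = 0.7922
  class_2: TP=42, FP=17+1=18, FN=4+4=8 → 84/110 = 0.7636
Macro-F1 score = mean = (0.5472 + 0.7922 + 0.7636) / 3 = 0.701

0.701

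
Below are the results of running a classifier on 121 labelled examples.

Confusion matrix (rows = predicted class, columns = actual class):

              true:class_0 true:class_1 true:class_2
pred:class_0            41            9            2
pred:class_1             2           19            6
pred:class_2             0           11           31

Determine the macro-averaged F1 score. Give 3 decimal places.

Per-class F1 score (2·TP/(2·TP+FP+FN)):
  class_0: TP=41, FP=9+2=11, FN=2+0=2 → 82/95 = 0.8632
  class_1: TP=19, FP=2+6=8, FN=9+11=20 → 38/66 = 0.5758
  class_2: TP=31, FP=0+11=11, FN=2+6=8 → 62/81 = 0.7654
Macro-F1 score = mean = (0.8632 + 0.5758 + 0.7654) / 3 = 0.735

0.735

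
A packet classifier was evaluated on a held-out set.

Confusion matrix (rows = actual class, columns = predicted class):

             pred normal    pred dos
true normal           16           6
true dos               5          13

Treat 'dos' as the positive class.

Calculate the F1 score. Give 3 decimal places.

Precision = TP/(TP+FP) = 13/19 = 0.6842
Recall = TP/(TP+FN) = 13/18 = 0.7222
F1 = 2·TP/(2·TP+FP+FN) = 26/37 = 0.703

0.703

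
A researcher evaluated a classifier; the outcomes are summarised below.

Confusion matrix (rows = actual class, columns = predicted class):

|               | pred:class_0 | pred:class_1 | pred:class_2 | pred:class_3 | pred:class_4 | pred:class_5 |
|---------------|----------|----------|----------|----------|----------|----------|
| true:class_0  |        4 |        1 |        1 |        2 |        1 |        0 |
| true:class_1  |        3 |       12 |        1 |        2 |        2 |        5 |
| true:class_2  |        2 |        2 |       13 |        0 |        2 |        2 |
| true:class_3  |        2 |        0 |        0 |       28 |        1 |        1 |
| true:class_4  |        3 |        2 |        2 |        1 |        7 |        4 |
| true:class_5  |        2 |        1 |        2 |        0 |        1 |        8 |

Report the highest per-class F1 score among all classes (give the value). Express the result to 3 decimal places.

Per-class F1 score (2·TP/(2·TP+FP+FN)):
  class_0: TP=4, FP=3+2+2+3+2=12, FN=1+1+2+1+0=5 → 8/25 = 0.3200
  class_1: TP=12, FP=1+2+0+2+1=6, FN=3+1+2+2+5=13 → 24/43 = 0.5581
  class_2: TP=13, FP=1+1+0+2+2=6, FN=2+2+0+2+2=8 → 26/40 = 0.6500
  class_3: TP=28, FP=2+2+0+1+0=5, FN=2+0+0+1+1=4 → 56/65 = 0.8615
  class_4: TP=7, FP=1+2+2+1+1=7, FN=3+2+2+1+4=12 → 14/33 = 0.4242
  class_5: TP=8, FP=0+5+2+1+4=12, FN=2+1+2+0+1=6 → 16/34 = 0.4706
Highest is class 'class_3' with F1 score = 0.862.

0.862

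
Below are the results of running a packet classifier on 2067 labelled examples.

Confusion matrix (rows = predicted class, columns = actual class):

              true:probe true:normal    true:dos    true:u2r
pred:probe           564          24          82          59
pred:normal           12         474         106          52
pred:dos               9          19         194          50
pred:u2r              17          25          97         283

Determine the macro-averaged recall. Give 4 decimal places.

Per-class recall (TP/(TP+FN)):
  probe: TP=564, FN=12+9+17=38 → 564/602 = 0.93688
  normal: TP=474, FN=24+19+25=68 → 474/542 = 0.87454
  dos: TP=194, FN=82+106+97=285 → 194/479 = 0.40501
  u2r: TP=283, FN=59+52+50=161 → 283/444 = 0.63739
Macro-recall = mean = (0.93688 + 0.87454 + 0.40501 + 0.63739) / 4 = 0.7135

0.7135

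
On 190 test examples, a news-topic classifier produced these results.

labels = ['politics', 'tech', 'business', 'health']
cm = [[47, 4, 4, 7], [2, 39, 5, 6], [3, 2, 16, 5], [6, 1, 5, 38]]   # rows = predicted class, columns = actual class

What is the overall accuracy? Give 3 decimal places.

Accuracy = trace / total = (47+39+16+38=140) / 190 = 140/190 = 0.737

0.737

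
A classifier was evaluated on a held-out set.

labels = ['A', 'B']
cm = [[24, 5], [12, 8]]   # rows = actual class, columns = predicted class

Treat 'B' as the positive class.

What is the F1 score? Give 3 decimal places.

0.485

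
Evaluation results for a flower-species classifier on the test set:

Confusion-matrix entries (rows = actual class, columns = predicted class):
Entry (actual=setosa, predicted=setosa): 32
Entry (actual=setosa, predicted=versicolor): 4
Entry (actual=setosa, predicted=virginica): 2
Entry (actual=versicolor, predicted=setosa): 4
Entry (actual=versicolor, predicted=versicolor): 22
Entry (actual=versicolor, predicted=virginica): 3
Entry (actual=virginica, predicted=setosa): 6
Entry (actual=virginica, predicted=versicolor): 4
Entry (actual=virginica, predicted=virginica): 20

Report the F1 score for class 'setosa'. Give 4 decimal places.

0.8000

One-vs-rest for 'setosa': TP = diagonal; FP = other classes predicted 'setosa'; FN = 'setosa' predicted as other.
F1 score = 2·TP/(2·TP+FP+FN).
setosa: TP=32, FP=4+6=10, FN=4+2=6 → 64/80 = 0.80000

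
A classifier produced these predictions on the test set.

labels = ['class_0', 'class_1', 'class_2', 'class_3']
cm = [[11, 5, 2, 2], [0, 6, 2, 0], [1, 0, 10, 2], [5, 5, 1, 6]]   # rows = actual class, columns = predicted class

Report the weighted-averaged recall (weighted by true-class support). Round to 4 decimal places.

Per-class recall (TP/(TP+FN)):
  class_0: TP=11, FN=5+2+2=9 → 11/20 = 0.55000
  class_1: TP=6, FN=0+2+0=2 → 6/8 = 0.75000
  class_2: TP=10, FN=1+0+2=3 → 10/13 = 0.76923
  class_3: TP=6, FN=5+5+1=11 → 6/17 = 0.35294
Weighted-recall = Σ (supportᵢ/N)·recallᵢ with N=58: (20/58)·0.55000 + (8/58)·0.75000 + (13/58)·0.76923 + (17/58)·0.35294 = 0.5690

0.5690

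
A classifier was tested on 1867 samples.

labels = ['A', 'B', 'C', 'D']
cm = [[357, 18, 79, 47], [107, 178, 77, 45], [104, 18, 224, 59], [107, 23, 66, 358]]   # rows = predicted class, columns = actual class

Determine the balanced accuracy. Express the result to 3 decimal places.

0.621

Balanced accuracy = mean of per-class recall.
  A: recall = 357/675 = 0.5289
  B: recall = 178/237 = 0.7511
  C: recall = 224/446 = 0.5022
  D: recall = 358/509 = 0.7033
Mean = (0.5289 + 0.7511 + 0.5022 + 0.7033) / 4 = 0.621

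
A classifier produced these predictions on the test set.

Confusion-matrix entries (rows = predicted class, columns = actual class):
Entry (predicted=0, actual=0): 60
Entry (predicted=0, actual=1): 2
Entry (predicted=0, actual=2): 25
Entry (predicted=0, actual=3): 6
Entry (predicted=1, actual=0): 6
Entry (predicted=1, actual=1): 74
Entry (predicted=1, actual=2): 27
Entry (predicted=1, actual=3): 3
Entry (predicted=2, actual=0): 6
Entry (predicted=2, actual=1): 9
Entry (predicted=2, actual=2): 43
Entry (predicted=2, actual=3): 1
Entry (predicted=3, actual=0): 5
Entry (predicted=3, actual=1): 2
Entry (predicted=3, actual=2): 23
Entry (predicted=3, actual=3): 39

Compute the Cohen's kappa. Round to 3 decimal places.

0.539

Observed agreement pₒ = trace/N = 216/331 = 0.6526
Expected agreement pₑ = Σ (rowᵢ·colᵢ)/N² = (77·93 + 87·110 + 118·59 + 49·69)/331² = 0.2471
κ = (pₒ − pₑ)/(1 − pₑ) = (0.6526 − 0.2471)/(1 − 0.2471) = 0.539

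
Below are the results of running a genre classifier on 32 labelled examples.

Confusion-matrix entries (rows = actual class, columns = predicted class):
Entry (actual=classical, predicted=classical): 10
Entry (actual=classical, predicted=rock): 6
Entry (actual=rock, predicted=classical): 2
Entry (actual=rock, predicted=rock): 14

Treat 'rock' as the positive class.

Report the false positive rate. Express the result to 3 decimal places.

0.375

FPR = FP/(FP+TN) = 6/(6+10) = 0.375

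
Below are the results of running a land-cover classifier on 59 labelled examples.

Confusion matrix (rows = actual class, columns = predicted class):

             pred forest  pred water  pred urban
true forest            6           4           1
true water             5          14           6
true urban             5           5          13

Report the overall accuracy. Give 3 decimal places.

Accuracy = trace / total = (6+14+13=33) / 59 = 33/59 = 0.559

0.559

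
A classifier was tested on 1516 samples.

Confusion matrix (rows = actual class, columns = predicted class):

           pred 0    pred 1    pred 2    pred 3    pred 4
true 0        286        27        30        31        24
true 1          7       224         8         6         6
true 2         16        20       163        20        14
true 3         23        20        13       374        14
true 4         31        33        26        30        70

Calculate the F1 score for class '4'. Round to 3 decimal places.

0.440

Take TP from the diagonal, FP from the rest of the '4' prediction marginal, FN from the rest of the '4' actual marginal.
F1 score = 2·TP/(2·TP+FP+FN).
4: TP=70, FP=24+6+14+14=58, FN=31+33+26+30=120 → 140/318 = 0.4403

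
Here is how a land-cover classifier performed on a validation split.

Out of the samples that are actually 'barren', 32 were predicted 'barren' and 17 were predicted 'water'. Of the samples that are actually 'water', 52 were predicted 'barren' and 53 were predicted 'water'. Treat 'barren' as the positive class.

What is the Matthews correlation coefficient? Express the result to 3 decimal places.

MCC = (TP·TN − FP·FN) / √((TP+FP)(TP+FN)(TN+FP)(TN+FN))
Numerator = 32·53 − 52·17 = 812
Denominator = √(84·49·105·70) = √30252600 = 5500.2364
MCC = 812 / 5500.2364 = 0.148

0.148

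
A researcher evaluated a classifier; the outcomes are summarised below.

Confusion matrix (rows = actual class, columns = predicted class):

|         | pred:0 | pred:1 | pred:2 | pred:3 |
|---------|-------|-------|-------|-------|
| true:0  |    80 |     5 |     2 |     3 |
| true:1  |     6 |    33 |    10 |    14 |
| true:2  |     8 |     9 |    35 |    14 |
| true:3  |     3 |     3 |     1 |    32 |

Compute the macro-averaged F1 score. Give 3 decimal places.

Per-class F1 score (2·TP/(2·TP+FP+FN)):
  0: TP=80, FP=6+8+3=17, FN=5+2+3=10 → 160/187 = 0.8556
  1: TP=33, FP=5+9+3=17, FN=6+10+14=30 → 66/113 = 0.5841
  2: TP=35, FP=2+10+1=13, FN=8+9+14=31 → 70/114 = 0.6140
  3: TP=32, FP=3+14+14=31, FN=3+3+1=7 → 64/102 = 0.6275
Macro-F1 score = mean = (0.8556 + 0.5841 + 0.6140 + 0.6275) / 4 = 0.670

0.670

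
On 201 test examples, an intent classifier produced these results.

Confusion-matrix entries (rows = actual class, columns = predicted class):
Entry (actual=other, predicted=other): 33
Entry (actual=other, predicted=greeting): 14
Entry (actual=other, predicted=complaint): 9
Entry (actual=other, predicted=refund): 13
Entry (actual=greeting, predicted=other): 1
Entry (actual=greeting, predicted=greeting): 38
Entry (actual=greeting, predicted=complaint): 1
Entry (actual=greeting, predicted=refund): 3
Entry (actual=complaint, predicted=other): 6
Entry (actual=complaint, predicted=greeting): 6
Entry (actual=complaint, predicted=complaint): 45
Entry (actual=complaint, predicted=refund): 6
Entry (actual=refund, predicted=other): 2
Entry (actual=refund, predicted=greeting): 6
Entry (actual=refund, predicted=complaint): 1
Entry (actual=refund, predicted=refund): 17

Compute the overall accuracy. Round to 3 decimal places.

Accuracy = trace / total = (33+38+45+17=133) / 201 = 133/201 = 0.662

0.662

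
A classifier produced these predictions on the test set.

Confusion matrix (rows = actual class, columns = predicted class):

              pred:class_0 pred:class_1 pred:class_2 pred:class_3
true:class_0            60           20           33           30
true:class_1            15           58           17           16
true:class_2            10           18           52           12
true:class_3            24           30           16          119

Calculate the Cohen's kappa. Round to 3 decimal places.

0.385

Observed agreement pₒ = trace/N = 289/530 = 0.5453
Expected agreement pₑ = Σ (rowᵢ·colᵢ)/N² = (143·109 + 106·126 + 92·118 + 189·177)/530² = 0.2608
κ = (pₒ − pₑ)/(1 − pₑ) = (0.5453 − 0.2608)/(1 − 0.2608) = 0.385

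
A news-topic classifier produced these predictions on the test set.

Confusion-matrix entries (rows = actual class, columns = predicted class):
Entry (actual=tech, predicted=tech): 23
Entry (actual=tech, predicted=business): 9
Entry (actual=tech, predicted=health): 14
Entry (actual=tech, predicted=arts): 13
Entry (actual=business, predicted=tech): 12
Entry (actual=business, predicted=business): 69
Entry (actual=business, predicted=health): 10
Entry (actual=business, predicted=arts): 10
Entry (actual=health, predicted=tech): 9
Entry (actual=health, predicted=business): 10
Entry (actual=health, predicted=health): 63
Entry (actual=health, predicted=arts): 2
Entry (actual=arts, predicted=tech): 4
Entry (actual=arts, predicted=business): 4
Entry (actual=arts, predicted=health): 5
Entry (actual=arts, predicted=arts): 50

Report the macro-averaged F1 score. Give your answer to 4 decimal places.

Per-class F1 score (2·TP/(2·TP+FP+FN)):
  tech: TP=23, FP=12+9+4=25, FN=9+14+13=36 → 46/107 = 0.42991
  business: TP=69, FP=9+10+4=23, FN=12+10+10=32 → 138/193 = 0.71503
  health: TP=63, FP=14+10+5=29, FN=9+10+2=21 → 126/176 = 0.71591
  arts: TP=50, FP=13+10+2=25, FN=4+4+5=13 → 100/138 = 0.72464
Macro-F1 score = mean = (0.42991 + 0.71503 + 0.71591 + 0.72464) / 4 = 0.6464

0.6464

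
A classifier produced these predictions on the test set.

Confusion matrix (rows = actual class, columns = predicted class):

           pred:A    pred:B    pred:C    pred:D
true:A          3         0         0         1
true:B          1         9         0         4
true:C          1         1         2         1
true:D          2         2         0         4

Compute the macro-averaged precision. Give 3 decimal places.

0.645

Per-class precision (TP/(TP+FP)):
  A: TP=3, FP=1+1+2=4 → 3/7 = 0.4286
  B: TP=9, FP=0+1+2=3 → 9/12 = 0.7500
  C: TP=2, FP=0+0+0=0 → 2/2 = 1.0000
  D: TP=4, FP=1+4+1=6 → 4/10 = 0.4000
Macro-precision = mean = (0.4286 + 0.7500 + 1.0000 + 0.4000) / 4 = 0.645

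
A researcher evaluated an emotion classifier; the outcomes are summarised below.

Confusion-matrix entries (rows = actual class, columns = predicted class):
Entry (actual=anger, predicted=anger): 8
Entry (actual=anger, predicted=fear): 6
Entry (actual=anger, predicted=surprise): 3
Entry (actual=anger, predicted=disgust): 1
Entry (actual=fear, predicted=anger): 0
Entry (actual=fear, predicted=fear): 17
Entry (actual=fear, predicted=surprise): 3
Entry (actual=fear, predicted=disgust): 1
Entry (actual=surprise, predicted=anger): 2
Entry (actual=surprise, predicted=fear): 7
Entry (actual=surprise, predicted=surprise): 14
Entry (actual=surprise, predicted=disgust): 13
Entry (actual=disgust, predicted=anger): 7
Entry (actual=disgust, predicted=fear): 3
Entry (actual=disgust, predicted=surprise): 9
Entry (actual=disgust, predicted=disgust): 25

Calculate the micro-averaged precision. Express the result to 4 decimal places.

Micro-averaging pools counts across classes: ΣTP=64, ΣFP=55, ΣFN=55.
Micro-precision = TP/(TP+FP) on pooled counts = 0.5378 (equals overall accuracy in single-label multiclass).

0.5378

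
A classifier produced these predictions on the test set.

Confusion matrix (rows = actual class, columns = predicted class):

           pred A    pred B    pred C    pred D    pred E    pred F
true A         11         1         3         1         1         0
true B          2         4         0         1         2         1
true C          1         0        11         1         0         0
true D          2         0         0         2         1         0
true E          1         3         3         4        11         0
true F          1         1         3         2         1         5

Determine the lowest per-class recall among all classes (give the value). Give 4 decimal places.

Per-class recall (TP/(TP+FN)):
  A: TP=11, FN=1+3+1+1+0=6 → 11/17 = 0.64706
  B: TP=4, FN=2+0+1+2+1=6 → 4/10 = 0.40000
  C: TP=11, FN=1+0+1+0+0=2 → 11/13 = 0.84615
  D: TP=2, FN=2+0+0+1+0=3 → 2/5 = 0.40000
  E: TP=11, FN=1+3+3+4+0=11 → 11/22 = 0.50000
  F: TP=5, FN=1+1+3+2+1=8 → 5/13 = 0.38462
Lowest is class 'F' with recall = 0.3846.

0.3846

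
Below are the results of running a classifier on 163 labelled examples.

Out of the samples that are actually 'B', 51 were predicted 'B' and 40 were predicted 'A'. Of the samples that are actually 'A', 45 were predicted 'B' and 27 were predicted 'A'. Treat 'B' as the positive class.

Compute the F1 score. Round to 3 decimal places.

0.545

Precision = TP/(TP+FP) = 51/96 = 0.5313
Recall = TP/(TP+FN) = 51/91 = 0.5604
F1 = 2·TP/(2·TP+FP+FN) = 102/187 = 0.545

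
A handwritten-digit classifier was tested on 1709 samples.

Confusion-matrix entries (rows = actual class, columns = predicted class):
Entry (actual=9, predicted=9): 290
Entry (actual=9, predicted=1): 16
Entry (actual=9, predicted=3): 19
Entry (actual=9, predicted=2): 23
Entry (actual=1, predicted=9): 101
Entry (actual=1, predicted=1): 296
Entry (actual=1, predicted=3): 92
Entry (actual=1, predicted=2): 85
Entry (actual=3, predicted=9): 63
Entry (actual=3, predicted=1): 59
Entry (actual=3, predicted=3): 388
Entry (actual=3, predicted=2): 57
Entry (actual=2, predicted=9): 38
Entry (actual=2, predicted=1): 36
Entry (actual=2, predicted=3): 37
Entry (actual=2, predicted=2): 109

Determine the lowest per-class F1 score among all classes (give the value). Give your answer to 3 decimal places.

Per-class F1 score (2·TP/(2·TP+FP+FN)):
  9: TP=290, FP=101+63+38=202, FN=16+19+23=58 → 580/840 = 0.6905
  1: TP=296, FP=16+59+36=111, FN=101+92+85=278 → 592/981 = 0.6035
  3: TP=388, FP=19+92+37=148, FN=63+59+57=179 → 776/1103 = 0.7035
  2: TP=109, FP=23+85+57=165, FN=38+36+37=111 → 218/494 = 0.4413
Lowest is class '2' with F1 score = 0.441.

0.441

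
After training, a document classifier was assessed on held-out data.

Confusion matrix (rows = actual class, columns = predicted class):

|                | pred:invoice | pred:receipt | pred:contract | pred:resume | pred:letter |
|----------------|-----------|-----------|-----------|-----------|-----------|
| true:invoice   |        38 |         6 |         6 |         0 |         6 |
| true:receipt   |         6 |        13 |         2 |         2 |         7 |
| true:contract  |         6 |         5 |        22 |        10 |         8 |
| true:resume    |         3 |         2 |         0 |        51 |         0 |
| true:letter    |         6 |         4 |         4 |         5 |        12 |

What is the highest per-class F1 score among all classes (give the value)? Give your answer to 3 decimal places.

0.823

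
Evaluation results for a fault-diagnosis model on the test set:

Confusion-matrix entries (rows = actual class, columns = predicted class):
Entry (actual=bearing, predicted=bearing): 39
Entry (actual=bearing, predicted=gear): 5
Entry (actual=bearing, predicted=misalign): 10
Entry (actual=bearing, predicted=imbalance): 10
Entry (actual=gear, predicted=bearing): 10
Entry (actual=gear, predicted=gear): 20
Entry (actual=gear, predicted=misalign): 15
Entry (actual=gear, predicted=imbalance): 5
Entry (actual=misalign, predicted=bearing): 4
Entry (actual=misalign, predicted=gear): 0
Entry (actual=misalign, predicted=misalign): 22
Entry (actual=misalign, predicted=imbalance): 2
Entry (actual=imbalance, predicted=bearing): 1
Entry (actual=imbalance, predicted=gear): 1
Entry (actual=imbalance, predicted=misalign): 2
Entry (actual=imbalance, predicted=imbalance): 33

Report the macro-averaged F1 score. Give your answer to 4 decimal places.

0.6293

Per-class F1 score (2·TP/(2·TP+FP+FN)):
  bearing: TP=39, FP=10+4+1=15, FN=5+10+10=25 → 78/118 = 0.66102
  gear: TP=20, FP=5+0+1=6, FN=10+15+5=30 → 40/76 = 0.52632
  misalign: TP=22, FP=10+15+2=27, FN=4+0+2=6 → 44/77 = 0.57143
  imbalance: TP=33, FP=10+5+2=17, FN=1+1+2=4 → 66/87 = 0.75862
Macro-F1 score = mean = (0.66102 + 0.52632 + 0.57143 + 0.75862) / 4 = 0.6293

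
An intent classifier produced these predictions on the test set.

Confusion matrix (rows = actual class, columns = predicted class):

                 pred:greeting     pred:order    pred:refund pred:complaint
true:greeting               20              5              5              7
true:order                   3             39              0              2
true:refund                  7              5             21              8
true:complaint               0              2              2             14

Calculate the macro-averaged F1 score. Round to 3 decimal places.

0.650

Per-class F1 score (2·TP/(2·TP+FP+FN)):
  greeting: TP=20, FP=3+7+0=10, FN=5+5+7=17 → 40/67 = 0.5970
  order: TP=39, FP=5+5+2=12, FN=3+0+2=5 → 78/95 = 0.8211
  refund: TP=21, FP=5+0+2=7, FN=7+5+8=20 → 42/69 = 0.6087
  complaint: TP=14, FP=7+2+8=17, FN=0+2+2=4 → 28/49 = 0.5714
Macro-F1 score = mean = (0.5970 + 0.8211 + 0.6087 + 0.5714) / 4 = 0.650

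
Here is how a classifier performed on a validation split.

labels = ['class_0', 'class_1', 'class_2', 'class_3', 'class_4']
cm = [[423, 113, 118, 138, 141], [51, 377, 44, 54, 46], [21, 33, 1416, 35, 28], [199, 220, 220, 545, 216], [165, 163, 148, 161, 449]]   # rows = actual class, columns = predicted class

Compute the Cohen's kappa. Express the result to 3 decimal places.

0.466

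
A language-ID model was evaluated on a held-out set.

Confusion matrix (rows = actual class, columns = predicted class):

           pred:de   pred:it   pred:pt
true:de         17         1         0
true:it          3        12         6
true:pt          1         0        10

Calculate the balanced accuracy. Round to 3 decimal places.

0.808

Balanced accuracy = mean of per-class recall.
  de: recall = 17/18 = 0.9444
  it: recall = 12/21 = 0.5714
  pt: recall = 10/11 = 0.9091
Mean = (0.9444 + 0.5714 + 0.9091) / 3 = 0.808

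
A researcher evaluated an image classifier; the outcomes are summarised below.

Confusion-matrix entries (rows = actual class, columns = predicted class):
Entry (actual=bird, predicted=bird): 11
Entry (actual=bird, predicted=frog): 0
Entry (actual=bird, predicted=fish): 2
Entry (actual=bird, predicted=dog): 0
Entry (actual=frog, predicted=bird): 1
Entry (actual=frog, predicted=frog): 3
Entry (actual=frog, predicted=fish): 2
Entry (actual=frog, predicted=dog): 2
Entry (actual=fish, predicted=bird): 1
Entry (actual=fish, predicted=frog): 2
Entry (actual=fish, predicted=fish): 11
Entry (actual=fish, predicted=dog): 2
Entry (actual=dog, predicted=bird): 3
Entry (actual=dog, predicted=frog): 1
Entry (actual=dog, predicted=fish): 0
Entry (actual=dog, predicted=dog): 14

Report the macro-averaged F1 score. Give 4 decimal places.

Per-class F1 score (2·TP/(2·TP+FP+FN)):
  bird: TP=11, FP=1+1+3=5, FN=0+2+0=2 → 22/29 = 0.75862
  frog: TP=3, FP=0+2+1=3, FN=1+2+2=5 → 6/14 = 0.42857
  fish: TP=11, FP=2+2+0=4, FN=1+2+2=5 → 22/31 = 0.70968
  dog: TP=14, FP=0+2+2=4, FN=3+1+0=4 → 28/36 = 0.77778
Macro-F1 score = mean = (0.75862 + 0.42857 + 0.70968 + 0.77778) / 4 = 0.6687

0.6687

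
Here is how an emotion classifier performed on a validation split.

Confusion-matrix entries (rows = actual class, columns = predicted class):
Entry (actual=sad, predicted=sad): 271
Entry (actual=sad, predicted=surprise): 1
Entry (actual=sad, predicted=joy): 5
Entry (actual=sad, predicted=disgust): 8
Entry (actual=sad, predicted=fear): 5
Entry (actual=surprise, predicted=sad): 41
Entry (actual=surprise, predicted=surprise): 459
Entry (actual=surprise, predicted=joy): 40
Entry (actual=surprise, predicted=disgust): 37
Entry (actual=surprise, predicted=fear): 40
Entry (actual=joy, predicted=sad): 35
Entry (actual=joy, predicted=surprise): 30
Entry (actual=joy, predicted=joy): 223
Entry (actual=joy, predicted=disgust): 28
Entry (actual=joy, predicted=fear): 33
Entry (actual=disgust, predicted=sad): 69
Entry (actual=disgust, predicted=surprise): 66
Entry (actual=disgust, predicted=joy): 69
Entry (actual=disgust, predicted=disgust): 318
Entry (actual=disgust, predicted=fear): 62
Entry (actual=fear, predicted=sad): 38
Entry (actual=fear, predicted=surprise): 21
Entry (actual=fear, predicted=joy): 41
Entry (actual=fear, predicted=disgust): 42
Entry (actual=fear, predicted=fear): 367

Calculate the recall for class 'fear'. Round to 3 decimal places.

Take TP from the diagonal, FP from the rest of the 'fear' prediction marginal, FN from the rest of the 'fear' actual marginal.
recall = TP/(TP+FN).
fear: TP=367, FN=38+21+41+42=142 → 367/509 = 0.7210

0.721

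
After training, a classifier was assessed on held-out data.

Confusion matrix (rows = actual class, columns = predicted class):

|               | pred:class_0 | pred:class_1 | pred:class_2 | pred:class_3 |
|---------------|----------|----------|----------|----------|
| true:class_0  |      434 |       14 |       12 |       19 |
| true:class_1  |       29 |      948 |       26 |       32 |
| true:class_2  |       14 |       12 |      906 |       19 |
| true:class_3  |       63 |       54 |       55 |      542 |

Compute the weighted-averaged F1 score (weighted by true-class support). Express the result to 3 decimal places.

0.889

Per-class F1 score (2·TP/(2·TP+FP+FN)):
  class_0: TP=434, FP=29+14+63=106, FN=14+12+19=45 → 868/1019 = 0.8518
  class_1: TP=948, FP=14+12+54=80, FN=29+26+32=87 → 1896/2063 = 0.9190
  class_2: TP=906, FP=12+26+55=93, FN=14+12+19=45 → 1812/1950 = 0.9292
  class_3: TP=542, FP=19+32+19=70, FN=63+54+55=172 → 1084/1326 = 0.8175
Weighted-F1 score = Σ (supportᵢ/N)·F1 scoreᵢ with N=3179: (479/3179)·0.8518 + (1035/3179)·0.9190 + (951/3179)·0.9292 + (714/3179)·0.8175 = 0.889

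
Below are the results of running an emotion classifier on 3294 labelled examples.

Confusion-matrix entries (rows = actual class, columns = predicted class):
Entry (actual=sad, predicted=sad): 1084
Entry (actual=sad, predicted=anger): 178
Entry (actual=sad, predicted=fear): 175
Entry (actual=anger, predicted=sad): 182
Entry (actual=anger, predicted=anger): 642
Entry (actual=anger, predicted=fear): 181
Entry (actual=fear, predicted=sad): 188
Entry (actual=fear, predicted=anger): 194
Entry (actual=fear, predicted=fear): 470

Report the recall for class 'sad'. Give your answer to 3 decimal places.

Take TP from the diagonal, FP from the rest of the 'sad' prediction marginal, FN from the rest of the 'sad' actual marginal.
recall = TP/(TP+FN).
sad: TP=1084, FN=178+175=353 → 1084/1437 = 0.7543

0.754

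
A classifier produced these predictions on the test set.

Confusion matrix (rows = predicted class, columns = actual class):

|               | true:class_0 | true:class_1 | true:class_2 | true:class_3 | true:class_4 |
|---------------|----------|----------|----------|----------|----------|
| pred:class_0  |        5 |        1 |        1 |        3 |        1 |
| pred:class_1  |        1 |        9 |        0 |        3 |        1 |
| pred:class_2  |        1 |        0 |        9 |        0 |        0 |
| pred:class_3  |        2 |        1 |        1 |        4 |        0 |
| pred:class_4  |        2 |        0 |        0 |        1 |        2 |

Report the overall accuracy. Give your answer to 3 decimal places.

0.604

Accuracy = trace / total = (5+9+9+4+2=29) / 48 = 29/48 = 0.604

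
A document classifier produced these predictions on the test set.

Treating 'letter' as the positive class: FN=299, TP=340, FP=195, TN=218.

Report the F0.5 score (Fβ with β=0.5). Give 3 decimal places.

0.612

Fβ = (1+β²)·TP / ((1+β²)·TP + β²·FN + FP), with β²=1/4
= 1.25·340 / (1.25·340 + 0.25·299 + 195) = 0.612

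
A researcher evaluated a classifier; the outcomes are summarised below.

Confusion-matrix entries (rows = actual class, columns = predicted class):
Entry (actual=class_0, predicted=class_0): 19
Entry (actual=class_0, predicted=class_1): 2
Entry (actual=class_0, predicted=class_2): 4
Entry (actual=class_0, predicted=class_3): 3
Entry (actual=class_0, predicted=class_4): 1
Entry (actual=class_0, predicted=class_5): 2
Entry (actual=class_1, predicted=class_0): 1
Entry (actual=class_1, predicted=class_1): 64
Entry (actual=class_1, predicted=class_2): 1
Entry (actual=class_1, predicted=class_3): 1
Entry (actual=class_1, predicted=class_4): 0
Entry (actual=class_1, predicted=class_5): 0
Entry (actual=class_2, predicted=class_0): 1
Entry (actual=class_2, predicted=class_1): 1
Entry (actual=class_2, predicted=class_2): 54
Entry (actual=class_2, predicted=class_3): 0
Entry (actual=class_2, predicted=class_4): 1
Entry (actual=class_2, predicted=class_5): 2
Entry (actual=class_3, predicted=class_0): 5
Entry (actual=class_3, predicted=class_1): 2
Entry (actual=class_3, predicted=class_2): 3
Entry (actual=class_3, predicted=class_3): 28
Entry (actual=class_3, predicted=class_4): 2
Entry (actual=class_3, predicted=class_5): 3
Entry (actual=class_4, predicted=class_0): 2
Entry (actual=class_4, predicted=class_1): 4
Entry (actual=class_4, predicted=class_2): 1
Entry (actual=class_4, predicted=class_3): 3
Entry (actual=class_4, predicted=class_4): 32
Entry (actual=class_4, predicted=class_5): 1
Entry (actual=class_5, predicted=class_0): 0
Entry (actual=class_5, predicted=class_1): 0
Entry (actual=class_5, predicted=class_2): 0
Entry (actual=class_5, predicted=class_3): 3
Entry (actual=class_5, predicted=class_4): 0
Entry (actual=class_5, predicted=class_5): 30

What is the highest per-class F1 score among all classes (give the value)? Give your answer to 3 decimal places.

Per-class F1 score (2·TP/(2·TP+FP+FN)):
  class_0: TP=19, FP=1+1+5+2+0=9, FN=2+4+3+1+2=12 → 38/59 = 0.6441
  class_1: TP=64, FP=2+1+2+4+0=9, FN=1+1+1+0+0=3 → 128/140 = 0.9143
  class_2: TP=54, FP=4+1+3+1+0=9, FN=1+1+0+1+2=5 → 108/122 = 0.8852
  class_3: TP=28, FP=3+1+0+3+3=10, FN=5+2+3+2+3=15 → 56/81 = 0.6914
  class_4: TP=32, FP=1+0+1+2+0=4, FN=2+4+1+3+1=11 → 64/79 = 0.8101
  class_5: TP=30, FP=2+0+2+3+1=8, FN=0+0+0+3+0=3 → 60/71 = 0.8451
Highest is class 'class_1' with F1 score = 0.914.

0.914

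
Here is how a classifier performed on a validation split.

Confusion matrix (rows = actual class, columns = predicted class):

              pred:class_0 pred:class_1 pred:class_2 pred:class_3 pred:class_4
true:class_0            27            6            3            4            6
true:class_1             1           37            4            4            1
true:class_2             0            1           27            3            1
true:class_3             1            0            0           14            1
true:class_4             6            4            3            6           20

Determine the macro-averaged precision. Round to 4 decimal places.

Per-class precision (TP/(TP+FP)):
  class_0: TP=27, FP=1+0+1+6=8 → 27/35 = 0.77143
  class_1: TP=37, FP=6+1+0+4=11 → 37/48 = 0.77083
  class_2: TP=27, FP=3+4+0+3=10 → 27/37 = 0.72973
  class_3: TP=14, FP=4+4+3+6=17 → 14/31 = 0.45161
  class_4: TP=20, FP=6+1+1+1=9 → 20/29 = 0.68966
Macro-precision = mean = (0.77143 + 0.77083 + 0.72973 + 0.45161 + 0.68966) / 5 = 0.6827

0.6827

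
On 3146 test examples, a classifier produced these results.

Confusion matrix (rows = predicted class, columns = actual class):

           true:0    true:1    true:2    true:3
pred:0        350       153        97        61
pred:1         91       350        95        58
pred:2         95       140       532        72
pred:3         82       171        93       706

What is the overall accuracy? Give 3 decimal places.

0.616

Accuracy = trace / total = (350+350+532+706=1938) / 3146 = 1938/3146 = 0.616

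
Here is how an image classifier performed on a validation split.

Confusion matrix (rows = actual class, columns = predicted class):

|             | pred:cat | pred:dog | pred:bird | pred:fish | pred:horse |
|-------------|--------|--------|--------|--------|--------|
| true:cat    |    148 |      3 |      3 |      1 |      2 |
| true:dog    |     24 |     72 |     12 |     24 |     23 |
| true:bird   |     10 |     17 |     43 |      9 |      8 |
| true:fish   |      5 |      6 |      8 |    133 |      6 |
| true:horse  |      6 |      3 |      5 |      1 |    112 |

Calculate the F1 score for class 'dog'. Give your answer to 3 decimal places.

F1 score = 2·TP/(2·TP+FP+FN).
dog: TP=72, FP=3+17+6+3=29, FN=24+12+24+23=83 → 144/256 = 0.5625

0.563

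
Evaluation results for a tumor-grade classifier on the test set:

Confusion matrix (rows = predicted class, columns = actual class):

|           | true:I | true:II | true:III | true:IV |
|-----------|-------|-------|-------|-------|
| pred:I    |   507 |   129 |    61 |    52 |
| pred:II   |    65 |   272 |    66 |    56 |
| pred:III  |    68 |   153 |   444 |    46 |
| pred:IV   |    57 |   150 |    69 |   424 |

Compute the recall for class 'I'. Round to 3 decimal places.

recall = TP/(TP+FN).
I: TP=507, FN=65+68+57=190 → 507/697 = 0.7274

0.727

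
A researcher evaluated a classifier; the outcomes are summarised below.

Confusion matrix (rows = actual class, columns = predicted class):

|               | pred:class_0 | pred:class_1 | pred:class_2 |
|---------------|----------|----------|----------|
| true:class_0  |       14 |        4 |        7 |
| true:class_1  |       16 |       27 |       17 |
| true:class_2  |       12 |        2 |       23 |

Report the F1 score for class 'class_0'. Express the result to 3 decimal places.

0.418

F1 score = 2·TP/(2·TP+FP+FN).
class_0: TP=14, FP=16+12=28, FN=4+7=11 → 28/67 = 0.4179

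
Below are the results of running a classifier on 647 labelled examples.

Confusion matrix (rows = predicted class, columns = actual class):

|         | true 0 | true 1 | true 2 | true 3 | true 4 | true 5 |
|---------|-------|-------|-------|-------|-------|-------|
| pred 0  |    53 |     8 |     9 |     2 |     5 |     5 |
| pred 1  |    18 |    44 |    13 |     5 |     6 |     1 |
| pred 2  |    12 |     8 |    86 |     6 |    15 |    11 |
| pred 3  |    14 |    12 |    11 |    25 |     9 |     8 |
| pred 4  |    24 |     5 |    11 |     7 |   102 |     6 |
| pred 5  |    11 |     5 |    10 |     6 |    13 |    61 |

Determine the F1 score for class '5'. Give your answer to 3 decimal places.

Take TP from the diagonal, FP from the rest of the '5' prediction marginal, FN from the rest of the '5' actual marginal.
F1 score = 2·TP/(2·TP+FP+FN).
5: TP=61, FP=11+5+10+6+13=45, FN=5+1+11+8+6=31 → 122/198 = 0.6162

0.616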